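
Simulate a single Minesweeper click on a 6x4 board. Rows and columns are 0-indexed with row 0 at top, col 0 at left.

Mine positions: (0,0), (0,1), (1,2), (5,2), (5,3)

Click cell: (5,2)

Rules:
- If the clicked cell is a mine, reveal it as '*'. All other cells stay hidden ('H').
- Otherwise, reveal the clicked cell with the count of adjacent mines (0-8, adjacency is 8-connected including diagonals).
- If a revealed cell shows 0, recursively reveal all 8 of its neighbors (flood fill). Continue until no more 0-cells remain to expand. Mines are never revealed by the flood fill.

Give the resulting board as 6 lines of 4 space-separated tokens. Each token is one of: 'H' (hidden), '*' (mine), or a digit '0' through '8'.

H H H H
H H H H
H H H H
H H H H
H H H H
H H * H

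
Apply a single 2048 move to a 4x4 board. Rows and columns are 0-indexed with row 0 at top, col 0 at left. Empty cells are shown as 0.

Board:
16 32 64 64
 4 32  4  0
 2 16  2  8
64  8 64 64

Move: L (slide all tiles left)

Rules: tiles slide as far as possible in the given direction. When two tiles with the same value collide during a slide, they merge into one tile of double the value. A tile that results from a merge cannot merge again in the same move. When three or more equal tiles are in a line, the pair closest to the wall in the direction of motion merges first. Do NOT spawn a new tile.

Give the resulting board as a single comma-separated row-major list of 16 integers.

Slide left:
row 0: [16, 32, 64, 64] -> [16, 32, 128, 0]
row 1: [4, 32, 4, 0] -> [4, 32, 4, 0]
row 2: [2, 16, 2, 8] -> [2, 16, 2, 8]
row 3: [64, 8, 64, 64] -> [64, 8, 128, 0]

Answer: 16, 32, 128, 0, 4, 32, 4, 0, 2, 16, 2, 8, 64, 8, 128, 0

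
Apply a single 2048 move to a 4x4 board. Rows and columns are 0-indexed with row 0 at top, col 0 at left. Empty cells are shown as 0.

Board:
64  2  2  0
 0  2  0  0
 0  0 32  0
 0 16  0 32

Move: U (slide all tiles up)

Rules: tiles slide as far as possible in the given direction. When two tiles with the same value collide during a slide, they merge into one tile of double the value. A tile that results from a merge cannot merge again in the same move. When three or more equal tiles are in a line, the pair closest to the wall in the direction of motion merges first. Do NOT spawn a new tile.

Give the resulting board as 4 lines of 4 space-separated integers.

Answer: 64  4  2 32
 0 16 32  0
 0  0  0  0
 0  0  0  0

Derivation:
Slide up:
col 0: [64, 0, 0, 0] -> [64, 0, 0, 0]
col 1: [2, 2, 0, 16] -> [4, 16, 0, 0]
col 2: [2, 0, 32, 0] -> [2, 32, 0, 0]
col 3: [0, 0, 0, 32] -> [32, 0, 0, 0]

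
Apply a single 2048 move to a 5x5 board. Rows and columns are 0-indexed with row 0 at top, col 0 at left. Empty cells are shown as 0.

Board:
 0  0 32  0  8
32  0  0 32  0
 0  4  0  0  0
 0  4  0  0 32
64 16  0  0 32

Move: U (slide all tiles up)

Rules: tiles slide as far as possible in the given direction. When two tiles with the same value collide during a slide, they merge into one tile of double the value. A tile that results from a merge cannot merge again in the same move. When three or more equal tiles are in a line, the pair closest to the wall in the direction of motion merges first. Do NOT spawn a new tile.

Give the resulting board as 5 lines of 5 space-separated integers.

Slide up:
col 0: [0, 32, 0, 0, 64] -> [32, 64, 0, 0, 0]
col 1: [0, 0, 4, 4, 16] -> [8, 16, 0, 0, 0]
col 2: [32, 0, 0, 0, 0] -> [32, 0, 0, 0, 0]
col 3: [0, 32, 0, 0, 0] -> [32, 0, 0, 0, 0]
col 4: [8, 0, 0, 32, 32] -> [8, 64, 0, 0, 0]

Answer: 32  8 32 32  8
64 16  0  0 64
 0  0  0  0  0
 0  0  0  0  0
 0  0  0  0  0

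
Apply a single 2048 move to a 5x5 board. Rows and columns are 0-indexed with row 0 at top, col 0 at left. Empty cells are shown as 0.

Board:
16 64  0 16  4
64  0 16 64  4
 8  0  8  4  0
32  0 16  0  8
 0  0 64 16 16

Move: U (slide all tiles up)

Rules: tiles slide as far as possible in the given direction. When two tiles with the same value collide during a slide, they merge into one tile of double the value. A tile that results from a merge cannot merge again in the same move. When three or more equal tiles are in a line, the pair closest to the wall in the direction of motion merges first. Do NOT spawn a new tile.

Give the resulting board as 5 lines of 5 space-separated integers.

Answer: 16 64 16 16  8
64  0  8 64  8
 8  0 16  4 16
32  0 64 16  0
 0  0  0  0  0

Derivation:
Slide up:
col 0: [16, 64, 8, 32, 0] -> [16, 64, 8, 32, 0]
col 1: [64, 0, 0, 0, 0] -> [64, 0, 0, 0, 0]
col 2: [0, 16, 8, 16, 64] -> [16, 8, 16, 64, 0]
col 3: [16, 64, 4, 0, 16] -> [16, 64, 4, 16, 0]
col 4: [4, 4, 0, 8, 16] -> [8, 8, 16, 0, 0]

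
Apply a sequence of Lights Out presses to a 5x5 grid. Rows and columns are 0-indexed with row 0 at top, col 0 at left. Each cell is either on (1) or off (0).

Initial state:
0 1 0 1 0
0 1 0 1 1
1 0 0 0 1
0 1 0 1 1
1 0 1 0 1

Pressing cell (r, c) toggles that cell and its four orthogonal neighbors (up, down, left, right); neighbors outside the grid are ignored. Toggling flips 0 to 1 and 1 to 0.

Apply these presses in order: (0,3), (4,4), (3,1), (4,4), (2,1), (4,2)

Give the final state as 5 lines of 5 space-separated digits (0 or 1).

After press 1 at (0,3):
0 1 1 0 1
0 1 0 0 1
1 0 0 0 1
0 1 0 1 1
1 0 1 0 1

After press 2 at (4,4):
0 1 1 0 1
0 1 0 0 1
1 0 0 0 1
0 1 0 1 0
1 0 1 1 0

After press 3 at (3,1):
0 1 1 0 1
0 1 0 0 1
1 1 0 0 1
1 0 1 1 0
1 1 1 1 0

After press 4 at (4,4):
0 1 1 0 1
0 1 0 0 1
1 1 0 0 1
1 0 1 1 1
1 1 1 0 1

After press 5 at (2,1):
0 1 1 0 1
0 0 0 0 1
0 0 1 0 1
1 1 1 1 1
1 1 1 0 1

After press 6 at (4,2):
0 1 1 0 1
0 0 0 0 1
0 0 1 0 1
1 1 0 1 1
1 0 0 1 1

Answer: 0 1 1 0 1
0 0 0 0 1
0 0 1 0 1
1 1 0 1 1
1 0 0 1 1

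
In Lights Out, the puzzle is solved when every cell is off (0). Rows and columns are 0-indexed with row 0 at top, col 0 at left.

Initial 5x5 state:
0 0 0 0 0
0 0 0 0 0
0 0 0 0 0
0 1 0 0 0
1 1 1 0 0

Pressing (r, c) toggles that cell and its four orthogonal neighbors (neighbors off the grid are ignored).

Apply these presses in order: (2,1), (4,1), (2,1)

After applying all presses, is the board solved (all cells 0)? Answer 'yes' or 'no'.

Answer: yes

Derivation:
After press 1 at (2,1):
0 0 0 0 0
0 1 0 0 0
1 1 1 0 0
0 0 0 0 0
1 1 1 0 0

After press 2 at (4,1):
0 0 0 0 0
0 1 0 0 0
1 1 1 0 0
0 1 0 0 0
0 0 0 0 0

After press 3 at (2,1):
0 0 0 0 0
0 0 0 0 0
0 0 0 0 0
0 0 0 0 0
0 0 0 0 0

Lights still on: 0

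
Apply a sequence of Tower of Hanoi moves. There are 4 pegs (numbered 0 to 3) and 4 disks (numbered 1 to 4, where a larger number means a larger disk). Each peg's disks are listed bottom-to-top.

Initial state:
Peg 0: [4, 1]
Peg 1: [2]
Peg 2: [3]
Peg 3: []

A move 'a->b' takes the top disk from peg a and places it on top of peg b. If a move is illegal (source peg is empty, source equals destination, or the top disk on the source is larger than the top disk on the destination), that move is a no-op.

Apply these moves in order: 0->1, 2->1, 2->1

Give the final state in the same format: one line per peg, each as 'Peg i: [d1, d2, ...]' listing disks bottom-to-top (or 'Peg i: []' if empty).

Answer: Peg 0: [4]
Peg 1: [2, 1]
Peg 2: [3]
Peg 3: []

Derivation:
After move 1 (0->1):
Peg 0: [4]
Peg 1: [2, 1]
Peg 2: [3]
Peg 3: []

After move 2 (2->1):
Peg 0: [4]
Peg 1: [2, 1]
Peg 2: [3]
Peg 3: []

After move 3 (2->1):
Peg 0: [4]
Peg 1: [2, 1]
Peg 2: [3]
Peg 3: []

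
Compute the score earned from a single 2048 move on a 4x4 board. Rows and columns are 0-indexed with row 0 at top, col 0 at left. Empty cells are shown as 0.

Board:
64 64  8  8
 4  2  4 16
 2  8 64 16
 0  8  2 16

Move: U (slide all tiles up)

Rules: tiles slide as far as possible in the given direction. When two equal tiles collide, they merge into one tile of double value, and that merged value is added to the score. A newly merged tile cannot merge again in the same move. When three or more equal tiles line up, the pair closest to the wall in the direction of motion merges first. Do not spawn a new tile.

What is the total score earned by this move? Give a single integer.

Slide up:
col 0: [64, 4, 2, 0] -> [64, 4, 2, 0]  score +0 (running 0)
col 1: [64, 2, 8, 8] -> [64, 2, 16, 0]  score +16 (running 16)
col 2: [8, 4, 64, 2] -> [8, 4, 64, 2]  score +0 (running 16)
col 3: [8, 16, 16, 16] -> [8, 32, 16, 0]  score +32 (running 48)
Board after move:
64 64  8  8
 4  2  4 32
 2 16 64 16
 0  0  2  0

Answer: 48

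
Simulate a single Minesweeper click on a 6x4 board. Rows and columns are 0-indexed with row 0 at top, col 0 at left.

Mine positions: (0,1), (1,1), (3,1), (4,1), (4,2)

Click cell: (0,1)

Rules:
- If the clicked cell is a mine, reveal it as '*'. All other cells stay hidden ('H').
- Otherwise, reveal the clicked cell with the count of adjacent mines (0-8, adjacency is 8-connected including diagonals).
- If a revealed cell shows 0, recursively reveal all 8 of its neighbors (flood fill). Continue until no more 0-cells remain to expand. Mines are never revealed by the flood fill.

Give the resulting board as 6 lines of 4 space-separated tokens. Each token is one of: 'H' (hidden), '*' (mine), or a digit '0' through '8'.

H * H H
H H H H
H H H H
H H H H
H H H H
H H H H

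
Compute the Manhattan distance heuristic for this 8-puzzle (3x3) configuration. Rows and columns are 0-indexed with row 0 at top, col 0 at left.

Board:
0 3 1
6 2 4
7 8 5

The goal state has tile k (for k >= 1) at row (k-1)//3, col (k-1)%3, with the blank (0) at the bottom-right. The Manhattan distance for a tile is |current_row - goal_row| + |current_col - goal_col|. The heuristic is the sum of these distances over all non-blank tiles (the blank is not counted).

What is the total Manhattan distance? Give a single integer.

Tile 3: (0,1)->(0,2) = 1
Tile 1: (0,2)->(0,0) = 2
Tile 6: (1,0)->(1,2) = 2
Tile 2: (1,1)->(0,1) = 1
Tile 4: (1,2)->(1,0) = 2
Tile 7: (2,0)->(2,0) = 0
Tile 8: (2,1)->(2,1) = 0
Tile 5: (2,2)->(1,1) = 2
Sum: 1 + 2 + 2 + 1 + 2 + 0 + 0 + 2 = 10

Answer: 10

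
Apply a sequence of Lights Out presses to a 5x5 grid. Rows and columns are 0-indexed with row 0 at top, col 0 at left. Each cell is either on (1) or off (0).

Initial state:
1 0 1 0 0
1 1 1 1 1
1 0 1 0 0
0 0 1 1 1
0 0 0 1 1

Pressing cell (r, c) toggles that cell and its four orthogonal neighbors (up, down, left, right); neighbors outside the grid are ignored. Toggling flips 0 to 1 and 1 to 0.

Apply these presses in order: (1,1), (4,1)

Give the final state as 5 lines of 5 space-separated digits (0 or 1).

Answer: 1 1 1 0 0
0 0 0 1 1
1 1 1 0 0
0 1 1 1 1
1 1 1 1 1

Derivation:
After press 1 at (1,1):
1 1 1 0 0
0 0 0 1 1
1 1 1 0 0
0 0 1 1 1
0 0 0 1 1

After press 2 at (4,1):
1 1 1 0 0
0 0 0 1 1
1 1 1 0 0
0 1 1 1 1
1 1 1 1 1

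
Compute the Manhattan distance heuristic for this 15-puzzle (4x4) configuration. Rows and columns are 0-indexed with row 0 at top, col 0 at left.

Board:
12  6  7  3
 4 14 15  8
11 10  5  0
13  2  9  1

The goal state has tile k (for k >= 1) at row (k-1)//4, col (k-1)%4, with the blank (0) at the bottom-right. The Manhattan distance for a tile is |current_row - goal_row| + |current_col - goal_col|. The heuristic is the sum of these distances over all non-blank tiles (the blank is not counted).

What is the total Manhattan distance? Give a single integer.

Answer: 33

Derivation:
Tile 12: (0,0)->(2,3) = 5
Tile 6: (0,1)->(1,1) = 1
Tile 7: (0,2)->(1,2) = 1
Tile 3: (0,3)->(0,2) = 1
Tile 4: (1,0)->(0,3) = 4
Tile 14: (1,1)->(3,1) = 2
Tile 15: (1,2)->(3,2) = 2
Tile 8: (1,3)->(1,3) = 0
Tile 11: (2,0)->(2,2) = 2
Tile 10: (2,1)->(2,1) = 0
Tile 5: (2,2)->(1,0) = 3
Tile 13: (3,0)->(3,0) = 0
Tile 2: (3,1)->(0,1) = 3
Tile 9: (3,2)->(2,0) = 3
Tile 1: (3,3)->(0,0) = 6
Sum: 5 + 1 + 1 + 1 + 4 + 2 + 2 + 0 + 2 + 0 + 3 + 0 + 3 + 3 + 6 = 33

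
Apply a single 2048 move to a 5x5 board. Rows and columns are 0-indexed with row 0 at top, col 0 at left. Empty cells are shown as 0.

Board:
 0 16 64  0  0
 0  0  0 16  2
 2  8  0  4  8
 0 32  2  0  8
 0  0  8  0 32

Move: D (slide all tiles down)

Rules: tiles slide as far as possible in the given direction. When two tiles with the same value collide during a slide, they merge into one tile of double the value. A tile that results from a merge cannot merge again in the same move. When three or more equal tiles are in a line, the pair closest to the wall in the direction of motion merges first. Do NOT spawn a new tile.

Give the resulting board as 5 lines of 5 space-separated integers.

Answer:  0  0  0  0  0
 0  0  0  0  0
 0 16 64  0  2
 0  8  2 16 16
 2 32  8  4 32

Derivation:
Slide down:
col 0: [0, 0, 2, 0, 0] -> [0, 0, 0, 0, 2]
col 1: [16, 0, 8, 32, 0] -> [0, 0, 16, 8, 32]
col 2: [64, 0, 0, 2, 8] -> [0, 0, 64, 2, 8]
col 3: [0, 16, 4, 0, 0] -> [0, 0, 0, 16, 4]
col 4: [0, 2, 8, 8, 32] -> [0, 0, 2, 16, 32]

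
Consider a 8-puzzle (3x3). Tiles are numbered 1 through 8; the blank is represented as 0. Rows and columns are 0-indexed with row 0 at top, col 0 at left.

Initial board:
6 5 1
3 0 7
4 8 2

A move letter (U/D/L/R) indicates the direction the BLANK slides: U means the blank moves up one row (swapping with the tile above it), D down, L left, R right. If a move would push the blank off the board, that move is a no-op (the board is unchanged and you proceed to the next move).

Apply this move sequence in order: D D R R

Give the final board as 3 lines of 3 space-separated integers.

After move 1 (D):
6 5 1
3 8 7
4 0 2

After move 2 (D):
6 5 1
3 8 7
4 0 2

After move 3 (R):
6 5 1
3 8 7
4 2 0

After move 4 (R):
6 5 1
3 8 7
4 2 0

Answer: 6 5 1
3 8 7
4 2 0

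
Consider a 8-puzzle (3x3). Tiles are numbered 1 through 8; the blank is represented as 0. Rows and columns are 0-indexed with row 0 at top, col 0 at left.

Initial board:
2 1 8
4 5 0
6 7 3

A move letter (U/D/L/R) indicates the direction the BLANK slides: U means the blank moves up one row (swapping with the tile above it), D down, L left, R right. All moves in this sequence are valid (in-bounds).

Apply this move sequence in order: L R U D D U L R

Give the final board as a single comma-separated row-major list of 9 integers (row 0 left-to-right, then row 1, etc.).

After move 1 (L):
2 1 8
4 0 5
6 7 3

After move 2 (R):
2 1 8
4 5 0
6 7 3

After move 3 (U):
2 1 0
4 5 8
6 7 3

After move 4 (D):
2 1 8
4 5 0
6 7 3

After move 5 (D):
2 1 8
4 5 3
6 7 0

After move 6 (U):
2 1 8
4 5 0
6 7 3

After move 7 (L):
2 1 8
4 0 5
6 7 3

After move 8 (R):
2 1 8
4 5 0
6 7 3

Answer: 2, 1, 8, 4, 5, 0, 6, 7, 3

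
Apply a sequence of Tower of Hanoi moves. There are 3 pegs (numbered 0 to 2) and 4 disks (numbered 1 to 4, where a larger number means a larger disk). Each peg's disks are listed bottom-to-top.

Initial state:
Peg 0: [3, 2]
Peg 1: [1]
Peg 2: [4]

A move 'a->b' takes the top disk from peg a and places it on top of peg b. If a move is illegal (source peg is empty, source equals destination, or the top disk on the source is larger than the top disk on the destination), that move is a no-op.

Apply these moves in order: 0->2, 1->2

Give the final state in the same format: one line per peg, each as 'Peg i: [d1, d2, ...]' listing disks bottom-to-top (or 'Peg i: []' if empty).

Answer: Peg 0: [3]
Peg 1: []
Peg 2: [4, 2, 1]

Derivation:
After move 1 (0->2):
Peg 0: [3]
Peg 1: [1]
Peg 2: [4, 2]

After move 2 (1->2):
Peg 0: [3]
Peg 1: []
Peg 2: [4, 2, 1]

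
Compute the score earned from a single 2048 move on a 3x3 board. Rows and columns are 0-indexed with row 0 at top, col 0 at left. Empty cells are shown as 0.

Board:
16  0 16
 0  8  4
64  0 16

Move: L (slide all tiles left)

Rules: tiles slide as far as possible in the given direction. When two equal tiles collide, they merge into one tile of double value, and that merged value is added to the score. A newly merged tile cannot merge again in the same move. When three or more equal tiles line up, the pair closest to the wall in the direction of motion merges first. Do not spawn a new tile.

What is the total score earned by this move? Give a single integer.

Slide left:
row 0: [16, 0, 16] -> [32, 0, 0]  score +32 (running 32)
row 1: [0, 8, 4] -> [8, 4, 0]  score +0 (running 32)
row 2: [64, 0, 16] -> [64, 16, 0]  score +0 (running 32)
Board after move:
32  0  0
 8  4  0
64 16  0

Answer: 32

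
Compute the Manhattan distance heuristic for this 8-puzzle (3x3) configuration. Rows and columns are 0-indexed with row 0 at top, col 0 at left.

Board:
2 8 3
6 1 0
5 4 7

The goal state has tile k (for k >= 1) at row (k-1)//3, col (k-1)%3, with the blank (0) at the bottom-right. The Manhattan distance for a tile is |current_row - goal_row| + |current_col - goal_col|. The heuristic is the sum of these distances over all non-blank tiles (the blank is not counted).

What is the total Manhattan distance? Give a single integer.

Answer: 13

Derivation:
Tile 2: at (0,0), goal (0,1), distance |0-0|+|0-1| = 1
Tile 8: at (0,1), goal (2,1), distance |0-2|+|1-1| = 2
Tile 3: at (0,2), goal (0,2), distance |0-0|+|2-2| = 0
Tile 6: at (1,0), goal (1,2), distance |1-1|+|0-2| = 2
Tile 1: at (1,1), goal (0,0), distance |1-0|+|1-0| = 2
Tile 5: at (2,0), goal (1,1), distance |2-1|+|0-1| = 2
Tile 4: at (2,1), goal (1,0), distance |2-1|+|1-0| = 2
Tile 7: at (2,2), goal (2,0), distance |2-2|+|2-0| = 2
Sum: 1 + 2 + 0 + 2 + 2 + 2 + 2 + 2 = 13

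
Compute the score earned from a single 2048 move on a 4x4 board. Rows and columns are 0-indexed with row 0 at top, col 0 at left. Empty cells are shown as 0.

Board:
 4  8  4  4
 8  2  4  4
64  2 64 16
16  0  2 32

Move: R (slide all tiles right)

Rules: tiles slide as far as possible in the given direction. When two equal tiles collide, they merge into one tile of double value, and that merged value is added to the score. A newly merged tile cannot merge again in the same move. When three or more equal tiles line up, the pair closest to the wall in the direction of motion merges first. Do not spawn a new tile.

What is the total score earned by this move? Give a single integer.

Slide right:
row 0: [4, 8, 4, 4] -> [0, 4, 8, 8]  score +8 (running 8)
row 1: [8, 2, 4, 4] -> [0, 8, 2, 8]  score +8 (running 16)
row 2: [64, 2, 64, 16] -> [64, 2, 64, 16]  score +0 (running 16)
row 3: [16, 0, 2, 32] -> [0, 16, 2, 32]  score +0 (running 16)
Board after move:
 0  4  8  8
 0  8  2  8
64  2 64 16
 0 16  2 32

Answer: 16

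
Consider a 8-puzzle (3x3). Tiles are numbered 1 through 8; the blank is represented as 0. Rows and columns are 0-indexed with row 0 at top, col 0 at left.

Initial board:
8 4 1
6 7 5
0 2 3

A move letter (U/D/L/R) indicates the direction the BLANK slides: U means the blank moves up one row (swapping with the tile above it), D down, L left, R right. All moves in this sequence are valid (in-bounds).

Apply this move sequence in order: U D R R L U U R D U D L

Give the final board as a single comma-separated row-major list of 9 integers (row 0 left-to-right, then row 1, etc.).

After move 1 (U):
8 4 1
0 7 5
6 2 3

After move 2 (D):
8 4 1
6 7 5
0 2 3

After move 3 (R):
8 4 1
6 7 5
2 0 3

After move 4 (R):
8 4 1
6 7 5
2 3 0

After move 5 (L):
8 4 1
6 7 5
2 0 3

After move 6 (U):
8 4 1
6 0 5
2 7 3

After move 7 (U):
8 0 1
6 4 5
2 7 3

After move 8 (R):
8 1 0
6 4 5
2 7 3

After move 9 (D):
8 1 5
6 4 0
2 7 3

After move 10 (U):
8 1 0
6 4 5
2 7 3

After move 11 (D):
8 1 5
6 4 0
2 7 3

After move 12 (L):
8 1 5
6 0 4
2 7 3

Answer: 8, 1, 5, 6, 0, 4, 2, 7, 3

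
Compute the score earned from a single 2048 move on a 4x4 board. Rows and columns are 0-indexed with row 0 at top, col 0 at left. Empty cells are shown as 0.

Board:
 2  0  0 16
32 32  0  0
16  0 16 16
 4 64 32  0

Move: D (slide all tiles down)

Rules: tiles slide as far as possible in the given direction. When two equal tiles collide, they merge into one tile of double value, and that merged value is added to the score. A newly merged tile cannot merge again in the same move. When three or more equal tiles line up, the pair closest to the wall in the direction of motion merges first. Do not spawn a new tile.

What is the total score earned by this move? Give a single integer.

Answer: 32

Derivation:
Slide down:
col 0: [2, 32, 16, 4] -> [2, 32, 16, 4]  score +0 (running 0)
col 1: [0, 32, 0, 64] -> [0, 0, 32, 64]  score +0 (running 0)
col 2: [0, 0, 16, 32] -> [0, 0, 16, 32]  score +0 (running 0)
col 3: [16, 0, 16, 0] -> [0, 0, 0, 32]  score +32 (running 32)
Board after move:
 2  0  0  0
32  0  0  0
16 32 16  0
 4 64 32 32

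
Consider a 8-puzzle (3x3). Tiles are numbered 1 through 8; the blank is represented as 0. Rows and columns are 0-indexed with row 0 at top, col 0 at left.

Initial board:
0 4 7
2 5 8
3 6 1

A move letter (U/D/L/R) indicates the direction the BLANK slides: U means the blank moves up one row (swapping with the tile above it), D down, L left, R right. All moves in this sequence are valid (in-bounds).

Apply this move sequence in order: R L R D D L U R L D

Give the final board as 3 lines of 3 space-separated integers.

After move 1 (R):
4 0 7
2 5 8
3 6 1

After move 2 (L):
0 4 7
2 5 8
3 6 1

After move 3 (R):
4 0 7
2 5 8
3 6 1

After move 4 (D):
4 5 7
2 0 8
3 6 1

After move 5 (D):
4 5 7
2 6 8
3 0 1

After move 6 (L):
4 5 7
2 6 8
0 3 1

After move 7 (U):
4 5 7
0 6 8
2 3 1

After move 8 (R):
4 5 7
6 0 8
2 3 1

After move 9 (L):
4 5 7
0 6 8
2 3 1

After move 10 (D):
4 5 7
2 6 8
0 3 1

Answer: 4 5 7
2 6 8
0 3 1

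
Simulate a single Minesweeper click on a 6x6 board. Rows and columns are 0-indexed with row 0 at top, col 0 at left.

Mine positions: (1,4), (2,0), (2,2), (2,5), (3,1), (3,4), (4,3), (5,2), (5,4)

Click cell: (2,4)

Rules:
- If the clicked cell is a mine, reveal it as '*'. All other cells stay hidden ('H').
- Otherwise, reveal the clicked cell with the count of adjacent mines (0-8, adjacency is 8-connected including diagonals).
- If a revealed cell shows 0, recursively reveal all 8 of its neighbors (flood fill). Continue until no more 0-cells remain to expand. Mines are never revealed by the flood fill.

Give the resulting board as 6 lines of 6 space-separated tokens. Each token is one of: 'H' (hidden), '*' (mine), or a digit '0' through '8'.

H H H H H H
H H H H H H
H H H H 3 H
H H H H H H
H H H H H H
H H H H H H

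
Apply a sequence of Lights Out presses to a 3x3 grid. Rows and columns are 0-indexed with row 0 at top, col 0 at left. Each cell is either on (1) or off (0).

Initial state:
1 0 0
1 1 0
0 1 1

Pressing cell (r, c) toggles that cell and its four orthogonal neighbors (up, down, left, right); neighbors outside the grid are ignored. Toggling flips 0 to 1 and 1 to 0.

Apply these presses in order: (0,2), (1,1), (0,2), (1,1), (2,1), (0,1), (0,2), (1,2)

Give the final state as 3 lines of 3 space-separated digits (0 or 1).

Answer: 0 0 1
1 0 0
1 0 1

Derivation:
After press 1 at (0,2):
1 1 1
1 1 1
0 1 1

After press 2 at (1,1):
1 0 1
0 0 0
0 0 1

After press 3 at (0,2):
1 1 0
0 0 1
0 0 1

After press 4 at (1,1):
1 0 0
1 1 0
0 1 1

After press 5 at (2,1):
1 0 0
1 0 0
1 0 0

After press 6 at (0,1):
0 1 1
1 1 0
1 0 0

After press 7 at (0,2):
0 0 0
1 1 1
1 0 0

After press 8 at (1,2):
0 0 1
1 0 0
1 0 1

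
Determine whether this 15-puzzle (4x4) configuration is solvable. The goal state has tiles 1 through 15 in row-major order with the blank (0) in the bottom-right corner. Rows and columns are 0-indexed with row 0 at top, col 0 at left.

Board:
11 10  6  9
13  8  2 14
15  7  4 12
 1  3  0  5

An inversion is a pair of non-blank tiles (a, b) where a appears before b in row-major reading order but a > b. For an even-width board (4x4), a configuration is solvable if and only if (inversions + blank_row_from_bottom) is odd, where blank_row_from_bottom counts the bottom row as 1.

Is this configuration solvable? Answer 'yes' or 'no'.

Inversions: 67
Blank is in row 3 (0-indexed from top), which is row 1 counting from the bottom (bottom = 1).
67 + 1 = 68, which is even, so the puzzle is not solvable.

Answer: no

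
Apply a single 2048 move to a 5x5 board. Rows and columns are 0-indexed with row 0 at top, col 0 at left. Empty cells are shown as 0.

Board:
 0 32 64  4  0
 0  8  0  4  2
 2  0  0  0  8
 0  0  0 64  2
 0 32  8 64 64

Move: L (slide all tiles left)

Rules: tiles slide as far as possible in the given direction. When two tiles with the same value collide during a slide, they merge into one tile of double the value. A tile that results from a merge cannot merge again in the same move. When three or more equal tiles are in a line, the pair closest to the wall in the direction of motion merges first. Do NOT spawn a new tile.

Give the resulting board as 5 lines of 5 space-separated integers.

Slide left:
row 0: [0, 32, 64, 4, 0] -> [32, 64, 4, 0, 0]
row 1: [0, 8, 0, 4, 2] -> [8, 4, 2, 0, 0]
row 2: [2, 0, 0, 0, 8] -> [2, 8, 0, 0, 0]
row 3: [0, 0, 0, 64, 2] -> [64, 2, 0, 0, 0]
row 4: [0, 32, 8, 64, 64] -> [32, 8, 128, 0, 0]

Answer:  32  64   4   0   0
  8   4   2   0   0
  2   8   0   0   0
 64   2   0   0   0
 32   8 128   0   0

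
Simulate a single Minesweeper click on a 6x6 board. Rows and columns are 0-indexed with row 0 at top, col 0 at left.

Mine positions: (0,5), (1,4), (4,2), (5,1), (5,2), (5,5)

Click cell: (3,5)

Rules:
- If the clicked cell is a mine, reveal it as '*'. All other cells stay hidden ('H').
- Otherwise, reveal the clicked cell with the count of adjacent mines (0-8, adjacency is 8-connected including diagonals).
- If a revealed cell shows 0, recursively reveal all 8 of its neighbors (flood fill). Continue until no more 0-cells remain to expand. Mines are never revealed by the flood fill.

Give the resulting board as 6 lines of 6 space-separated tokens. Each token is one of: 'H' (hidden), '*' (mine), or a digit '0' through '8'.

H H H H H H
H H H H H H
H H H 1 1 1
H H H 1 0 0
H H H 2 1 1
H H H H H H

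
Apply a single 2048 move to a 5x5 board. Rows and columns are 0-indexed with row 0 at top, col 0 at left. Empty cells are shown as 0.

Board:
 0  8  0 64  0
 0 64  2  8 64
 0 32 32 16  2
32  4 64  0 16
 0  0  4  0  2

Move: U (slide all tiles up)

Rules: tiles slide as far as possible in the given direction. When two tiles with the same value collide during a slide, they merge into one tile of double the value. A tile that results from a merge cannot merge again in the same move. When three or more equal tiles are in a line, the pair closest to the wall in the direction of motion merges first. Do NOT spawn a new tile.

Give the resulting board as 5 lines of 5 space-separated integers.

Slide up:
col 0: [0, 0, 0, 32, 0] -> [32, 0, 0, 0, 0]
col 1: [8, 64, 32, 4, 0] -> [8, 64, 32, 4, 0]
col 2: [0, 2, 32, 64, 4] -> [2, 32, 64, 4, 0]
col 3: [64, 8, 16, 0, 0] -> [64, 8, 16, 0, 0]
col 4: [0, 64, 2, 16, 2] -> [64, 2, 16, 2, 0]

Answer: 32  8  2 64 64
 0 64 32  8  2
 0 32 64 16 16
 0  4  4  0  2
 0  0  0  0  0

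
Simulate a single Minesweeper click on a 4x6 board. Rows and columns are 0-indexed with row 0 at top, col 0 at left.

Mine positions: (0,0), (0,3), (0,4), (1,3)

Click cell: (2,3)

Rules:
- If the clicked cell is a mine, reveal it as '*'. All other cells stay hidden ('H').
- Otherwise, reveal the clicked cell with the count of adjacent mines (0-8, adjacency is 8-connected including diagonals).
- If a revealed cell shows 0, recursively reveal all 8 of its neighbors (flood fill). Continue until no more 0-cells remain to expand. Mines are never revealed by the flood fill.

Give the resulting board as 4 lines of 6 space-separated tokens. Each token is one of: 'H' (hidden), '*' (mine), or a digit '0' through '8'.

H H H H H H
H H H H H H
H H H 1 H H
H H H H H H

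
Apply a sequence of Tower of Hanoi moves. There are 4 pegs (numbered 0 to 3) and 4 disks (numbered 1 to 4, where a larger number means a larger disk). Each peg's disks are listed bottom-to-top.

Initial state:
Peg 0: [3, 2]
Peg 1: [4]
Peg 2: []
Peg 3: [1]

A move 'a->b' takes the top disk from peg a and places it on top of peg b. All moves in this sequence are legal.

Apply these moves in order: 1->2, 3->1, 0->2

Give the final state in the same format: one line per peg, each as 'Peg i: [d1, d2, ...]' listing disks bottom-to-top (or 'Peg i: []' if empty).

Answer: Peg 0: [3]
Peg 1: [1]
Peg 2: [4, 2]
Peg 3: []

Derivation:
After move 1 (1->2):
Peg 0: [3, 2]
Peg 1: []
Peg 2: [4]
Peg 3: [1]

After move 2 (3->1):
Peg 0: [3, 2]
Peg 1: [1]
Peg 2: [4]
Peg 3: []

After move 3 (0->2):
Peg 0: [3]
Peg 1: [1]
Peg 2: [4, 2]
Peg 3: []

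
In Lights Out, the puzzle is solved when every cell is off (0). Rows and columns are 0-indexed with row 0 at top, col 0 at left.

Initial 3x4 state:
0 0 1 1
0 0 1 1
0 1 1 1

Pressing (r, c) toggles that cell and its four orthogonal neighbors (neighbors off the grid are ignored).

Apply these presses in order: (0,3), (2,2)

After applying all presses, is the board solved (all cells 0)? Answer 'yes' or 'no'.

After press 1 at (0,3):
0 0 0 0
0 0 1 0
0 1 1 1

After press 2 at (2,2):
0 0 0 0
0 0 0 0
0 0 0 0

Lights still on: 0

Answer: yes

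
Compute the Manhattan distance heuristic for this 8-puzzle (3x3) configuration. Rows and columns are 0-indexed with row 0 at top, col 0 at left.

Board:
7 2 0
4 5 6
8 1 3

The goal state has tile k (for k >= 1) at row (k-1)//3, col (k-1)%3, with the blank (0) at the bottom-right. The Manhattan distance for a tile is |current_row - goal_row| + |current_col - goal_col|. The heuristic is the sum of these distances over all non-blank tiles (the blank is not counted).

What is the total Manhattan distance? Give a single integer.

Answer: 8

Derivation:
Tile 7: at (0,0), goal (2,0), distance |0-2|+|0-0| = 2
Tile 2: at (0,1), goal (0,1), distance |0-0|+|1-1| = 0
Tile 4: at (1,0), goal (1,0), distance |1-1|+|0-0| = 0
Tile 5: at (1,1), goal (1,1), distance |1-1|+|1-1| = 0
Tile 6: at (1,2), goal (1,2), distance |1-1|+|2-2| = 0
Tile 8: at (2,0), goal (2,1), distance |2-2|+|0-1| = 1
Tile 1: at (2,1), goal (0,0), distance |2-0|+|1-0| = 3
Tile 3: at (2,2), goal (0,2), distance |2-0|+|2-2| = 2
Sum: 2 + 0 + 0 + 0 + 0 + 1 + 3 + 2 = 8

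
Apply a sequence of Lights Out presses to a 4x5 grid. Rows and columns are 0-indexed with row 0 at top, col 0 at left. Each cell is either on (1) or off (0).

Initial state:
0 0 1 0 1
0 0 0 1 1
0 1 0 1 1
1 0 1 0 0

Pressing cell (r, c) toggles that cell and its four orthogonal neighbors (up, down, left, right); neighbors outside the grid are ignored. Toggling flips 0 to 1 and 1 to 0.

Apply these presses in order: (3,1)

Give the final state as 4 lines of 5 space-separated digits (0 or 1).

After press 1 at (3,1):
0 0 1 0 1
0 0 0 1 1
0 0 0 1 1
0 1 0 0 0

Answer: 0 0 1 0 1
0 0 0 1 1
0 0 0 1 1
0 1 0 0 0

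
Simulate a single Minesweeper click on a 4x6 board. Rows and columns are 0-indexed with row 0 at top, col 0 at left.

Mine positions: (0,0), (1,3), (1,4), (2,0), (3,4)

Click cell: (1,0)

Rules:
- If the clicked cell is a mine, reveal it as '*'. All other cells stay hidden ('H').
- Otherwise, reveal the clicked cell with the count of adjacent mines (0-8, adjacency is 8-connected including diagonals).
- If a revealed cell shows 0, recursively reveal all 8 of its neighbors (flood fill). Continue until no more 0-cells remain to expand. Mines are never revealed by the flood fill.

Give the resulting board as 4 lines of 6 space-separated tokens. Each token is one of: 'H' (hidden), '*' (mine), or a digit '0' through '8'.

H H H H H H
2 H H H H H
H H H H H H
H H H H H H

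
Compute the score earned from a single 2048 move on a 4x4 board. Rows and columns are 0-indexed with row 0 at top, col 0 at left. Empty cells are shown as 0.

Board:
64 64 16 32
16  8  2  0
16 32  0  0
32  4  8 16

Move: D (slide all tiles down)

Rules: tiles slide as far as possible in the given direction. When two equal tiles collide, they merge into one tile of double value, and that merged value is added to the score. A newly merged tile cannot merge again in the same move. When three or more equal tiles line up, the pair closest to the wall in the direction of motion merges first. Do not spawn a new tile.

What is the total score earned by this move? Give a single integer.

Slide down:
col 0: [64, 16, 16, 32] -> [0, 64, 32, 32]  score +32 (running 32)
col 1: [64, 8, 32, 4] -> [64, 8, 32, 4]  score +0 (running 32)
col 2: [16, 2, 0, 8] -> [0, 16, 2, 8]  score +0 (running 32)
col 3: [32, 0, 0, 16] -> [0, 0, 32, 16]  score +0 (running 32)
Board after move:
 0 64  0  0
64  8 16  0
32 32  2 32
32  4  8 16

Answer: 32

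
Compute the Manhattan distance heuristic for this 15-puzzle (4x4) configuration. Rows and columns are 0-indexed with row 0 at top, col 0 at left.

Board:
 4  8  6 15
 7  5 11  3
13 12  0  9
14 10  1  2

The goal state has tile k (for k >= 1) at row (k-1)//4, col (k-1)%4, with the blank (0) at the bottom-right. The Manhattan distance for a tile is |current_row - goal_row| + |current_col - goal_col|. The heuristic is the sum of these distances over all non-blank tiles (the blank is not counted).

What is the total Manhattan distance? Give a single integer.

Tile 4: at (0,0), goal (0,3), distance |0-0|+|0-3| = 3
Tile 8: at (0,1), goal (1,3), distance |0-1|+|1-3| = 3
Tile 6: at (0,2), goal (1,1), distance |0-1|+|2-1| = 2
Tile 15: at (0,3), goal (3,2), distance |0-3|+|3-2| = 4
Tile 7: at (1,0), goal (1,2), distance |1-1|+|0-2| = 2
Tile 5: at (1,1), goal (1,0), distance |1-1|+|1-0| = 1
Tile 11: at (1,2), goal (2,2), distance |1-2|+|2-2| = 1
Tile 3: at (1,3), goal (0,2), distance |1-0|+|3-2| = 2
Tile 13: at (2,0), goal (3,0), distance |2-3|+|0-0| = 1
Tile 12: at (2,1), goal (2,3), distance |2-2|+|1-3| = 2
Tile 9: at (2,3), goal (2,0), distance |2-2|+|3-0| = 3
Tile 14: at (3,0), goal (3,1), distance |3-3|+|0-1| = 1
Tile 10: at (3,1), goal (2,1), distance |3-2|+|1-1| = 1
Tile 1: at (3,2), goal (0,0), distance |3-0|+|2-0| = 5
Tile 2: at (3,3), goal (0,1), distance |3-0|+|3-1| = 5
Sum: 3 + 3 + 2 + 4 + 2 + 1 + 1 + 2 + 1 + 2 + 3 + 1 + 1 + 5 + 5 = 36

Answer: 36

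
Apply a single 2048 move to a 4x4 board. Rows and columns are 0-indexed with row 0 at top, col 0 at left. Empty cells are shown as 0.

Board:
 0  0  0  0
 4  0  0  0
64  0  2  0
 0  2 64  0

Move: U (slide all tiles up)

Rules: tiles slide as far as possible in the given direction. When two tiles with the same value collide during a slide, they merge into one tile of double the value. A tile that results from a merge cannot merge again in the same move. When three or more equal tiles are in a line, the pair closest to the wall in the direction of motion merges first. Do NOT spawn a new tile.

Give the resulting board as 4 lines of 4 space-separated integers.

Slide up:
col 0: [0, 4, 64, 0] -> [4, 64, 0, 0]
col 1: [0, 0, 0, 2] -> [2, 0, 0, 0]
col 2: [0, 0, 2, 64] -> [2, 64, 0, 0]
col 3: [0, 0, 0, 0] -> [0, 0, 0, 0]

Answer:  4  2  2  0
64  0 64  0
 0  0  0  0
 0  0  0  0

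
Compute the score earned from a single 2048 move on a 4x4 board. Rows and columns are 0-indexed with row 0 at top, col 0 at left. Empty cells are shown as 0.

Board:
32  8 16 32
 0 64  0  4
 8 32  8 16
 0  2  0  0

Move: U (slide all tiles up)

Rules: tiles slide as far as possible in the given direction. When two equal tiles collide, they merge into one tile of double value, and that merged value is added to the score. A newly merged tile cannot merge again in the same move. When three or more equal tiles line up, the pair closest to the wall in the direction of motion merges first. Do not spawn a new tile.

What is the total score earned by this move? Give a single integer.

Slide up:
col 0: [32, 0, 8, 0] -> [32, 8, 0, 0]  score +0 (running 0)
col 1: [8, 64, 32, 2] -> [8, 64, 32, 2]  score +0 (running 0)
col 2: [16, 0, 8, 0] -> [16, 8, 0, 0]  score +0 (running 0)
col 3: [32, 4, 16, 0] -> [32, 4, 16, 0]  score +0 (running 0)
Board after move:
32  8 16 32
 8 64  8  4
 0 32  0 16
 0  2  0  0

Answer: 0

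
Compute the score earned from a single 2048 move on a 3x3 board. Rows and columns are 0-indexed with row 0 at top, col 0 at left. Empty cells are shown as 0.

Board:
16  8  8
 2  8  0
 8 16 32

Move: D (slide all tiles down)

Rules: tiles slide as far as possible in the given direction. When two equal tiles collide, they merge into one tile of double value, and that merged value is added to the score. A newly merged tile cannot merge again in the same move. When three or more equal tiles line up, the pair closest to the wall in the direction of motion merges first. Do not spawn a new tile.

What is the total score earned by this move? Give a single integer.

Answer: 16

Derivation:
Slide down:
col 0: [16, 2, 8] -> [16, 2, 8]  score +0 (running 0)
col 1: [8, 8, 16] -> [0, 16, 16]  score +16 (running 16)
col 2: [8, 0, 32] -> [0, 8, 32]  score +0 (running 16)
Board after move:
16  0  0
 2 16  8
 8 16 32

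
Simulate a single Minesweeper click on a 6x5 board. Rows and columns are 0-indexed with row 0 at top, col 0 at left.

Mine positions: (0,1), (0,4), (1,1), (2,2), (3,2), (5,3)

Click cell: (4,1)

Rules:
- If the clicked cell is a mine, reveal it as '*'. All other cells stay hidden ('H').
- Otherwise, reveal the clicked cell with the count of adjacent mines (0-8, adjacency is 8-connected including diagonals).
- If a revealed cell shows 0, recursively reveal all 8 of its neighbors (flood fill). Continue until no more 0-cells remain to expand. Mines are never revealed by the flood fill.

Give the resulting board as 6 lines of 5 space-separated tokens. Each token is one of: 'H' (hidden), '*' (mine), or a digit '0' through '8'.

H H H H H
H H H H H
H H H H H
H H H H H
H 1 H H H
H H H H H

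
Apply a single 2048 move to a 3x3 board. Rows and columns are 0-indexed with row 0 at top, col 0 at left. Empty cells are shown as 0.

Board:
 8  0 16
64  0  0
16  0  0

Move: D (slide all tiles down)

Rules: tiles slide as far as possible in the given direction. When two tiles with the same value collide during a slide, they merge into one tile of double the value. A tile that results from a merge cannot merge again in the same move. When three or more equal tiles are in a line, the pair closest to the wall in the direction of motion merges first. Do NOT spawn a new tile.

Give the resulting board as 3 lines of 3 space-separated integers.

Answer:  8  0  0
64  0  0
16  0 16

Derivation:
Slide down:
col 0: [8, 64, 16] -> [8, 64, 16]
col 1: [0, 0, 0] -> [0, 0, 0]
col 2: [16, 0, 0] -> [0, 0, 16]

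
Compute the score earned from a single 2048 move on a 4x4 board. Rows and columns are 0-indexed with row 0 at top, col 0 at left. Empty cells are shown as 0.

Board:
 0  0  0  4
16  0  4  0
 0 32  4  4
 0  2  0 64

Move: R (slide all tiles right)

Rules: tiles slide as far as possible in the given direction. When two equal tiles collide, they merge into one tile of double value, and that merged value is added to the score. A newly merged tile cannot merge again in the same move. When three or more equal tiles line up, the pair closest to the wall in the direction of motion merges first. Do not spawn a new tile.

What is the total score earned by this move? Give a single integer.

Answer: 8

Derivation:
Slide right:
row 0: [0, 0, 0, 4] -> [0, 0, 0, 4]  score +0 (running 0)
row 1: [16, 0, 4, 0] -> [0, 0, 16, 4]  score +0 (running 0)
row 2: [0, 32, 4, 4] -> [0, 0, 32, 8]  score +8 (running 8)
row 3: [0, 2, 0, 64] -> [0, 0, 2, 64]  score +0 (running 8)
Board after move:
 0  0  0  4
 0  0 16  4
 0  0 32  8
 0  0  2 64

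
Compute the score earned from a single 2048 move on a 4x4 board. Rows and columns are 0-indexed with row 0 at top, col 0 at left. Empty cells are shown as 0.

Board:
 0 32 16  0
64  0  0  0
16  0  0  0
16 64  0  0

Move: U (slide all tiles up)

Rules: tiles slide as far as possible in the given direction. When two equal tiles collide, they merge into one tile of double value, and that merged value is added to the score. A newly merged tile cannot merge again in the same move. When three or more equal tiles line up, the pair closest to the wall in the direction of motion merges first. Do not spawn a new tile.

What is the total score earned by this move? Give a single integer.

Slide up:
col 0: [0, 64, 16, 16] -> [64, 32, 0, 0]  score +32 (running 32)
col 1: [32, 0, 0, 64] -> [32, 64, 0, 0]  score +0 (running 32)
col 2: [16, 0, 0, 0] -> [16, 0, 0, 0]  score +0 (running 32)
col 3: [0, 0, 0, 0] -> [0, 0, 0, 0]  score +0 (running 32)
Board after move:
64 32 16  0
32 64  0  0
 0  0  0  0
 0  0  0  0

Answer: 32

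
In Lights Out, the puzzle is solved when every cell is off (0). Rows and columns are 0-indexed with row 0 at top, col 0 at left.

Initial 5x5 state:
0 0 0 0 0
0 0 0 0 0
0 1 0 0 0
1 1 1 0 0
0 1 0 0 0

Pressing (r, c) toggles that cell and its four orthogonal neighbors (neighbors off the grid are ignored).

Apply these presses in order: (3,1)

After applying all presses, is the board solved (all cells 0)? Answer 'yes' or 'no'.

Answer: yes

Derivation:
After press 1 at (3,1):
0 0 0 0 0
0 0 0 0 0
0 0 0 0 0
0 0 0 0 0
0 0 0 0 0

Lights still on: 0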